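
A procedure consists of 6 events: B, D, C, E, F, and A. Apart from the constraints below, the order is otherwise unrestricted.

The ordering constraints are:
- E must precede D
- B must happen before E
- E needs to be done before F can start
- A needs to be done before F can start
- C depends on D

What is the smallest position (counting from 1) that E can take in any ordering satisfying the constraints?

2

Working backwards through the constraints from E, its only required predecessor is B.
With 1 mandatory predecessor, the earliest E can sit is position 1+1 = 2, and placing just that one first achieves it.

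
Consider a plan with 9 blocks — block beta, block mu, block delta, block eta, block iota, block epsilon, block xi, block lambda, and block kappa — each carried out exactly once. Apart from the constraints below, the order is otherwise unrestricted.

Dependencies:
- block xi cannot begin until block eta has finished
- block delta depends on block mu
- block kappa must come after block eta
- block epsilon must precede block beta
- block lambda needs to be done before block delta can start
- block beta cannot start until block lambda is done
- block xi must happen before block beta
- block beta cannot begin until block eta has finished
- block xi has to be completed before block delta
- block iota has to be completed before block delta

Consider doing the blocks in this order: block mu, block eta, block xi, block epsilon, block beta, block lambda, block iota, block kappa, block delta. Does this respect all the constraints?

Here block lambda comes after block beta.
Since block lambda is required before block beta, the ordering is invalid.

No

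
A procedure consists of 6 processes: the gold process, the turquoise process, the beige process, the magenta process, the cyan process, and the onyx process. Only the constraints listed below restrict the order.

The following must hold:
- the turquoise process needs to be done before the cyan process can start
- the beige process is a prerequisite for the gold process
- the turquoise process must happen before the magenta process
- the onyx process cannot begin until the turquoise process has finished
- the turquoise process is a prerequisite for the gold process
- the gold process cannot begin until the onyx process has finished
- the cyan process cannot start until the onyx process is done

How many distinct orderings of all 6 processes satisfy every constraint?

The processes with no prerequisites are the turquoise process, the beige process; any of them can be placed first.
Enumerating by repeatedly choosing an available process (one whose prerequisites are all placed) gives 33 distinct complete orderings.

33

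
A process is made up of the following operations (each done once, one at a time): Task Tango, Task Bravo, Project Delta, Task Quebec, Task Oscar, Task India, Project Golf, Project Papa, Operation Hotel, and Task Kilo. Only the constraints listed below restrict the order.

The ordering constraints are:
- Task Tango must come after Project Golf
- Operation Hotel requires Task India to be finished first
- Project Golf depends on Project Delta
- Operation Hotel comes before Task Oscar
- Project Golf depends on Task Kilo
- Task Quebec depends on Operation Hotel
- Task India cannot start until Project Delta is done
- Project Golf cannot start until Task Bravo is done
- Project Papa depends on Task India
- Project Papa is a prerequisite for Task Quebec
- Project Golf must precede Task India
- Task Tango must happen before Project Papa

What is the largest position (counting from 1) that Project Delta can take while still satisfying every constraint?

3

The operations that are forced after Project Delta, directly or by a chain of constraints, are Task Tango, Task Quebec, Task Oscar, Task India, Project Golf, Project Papa, Operation Hotel. That's 7 operations.
So at least 7 operations follow Project Delta, putting Project Delta no later than position 3. That position is achievable by scheduling everything else first.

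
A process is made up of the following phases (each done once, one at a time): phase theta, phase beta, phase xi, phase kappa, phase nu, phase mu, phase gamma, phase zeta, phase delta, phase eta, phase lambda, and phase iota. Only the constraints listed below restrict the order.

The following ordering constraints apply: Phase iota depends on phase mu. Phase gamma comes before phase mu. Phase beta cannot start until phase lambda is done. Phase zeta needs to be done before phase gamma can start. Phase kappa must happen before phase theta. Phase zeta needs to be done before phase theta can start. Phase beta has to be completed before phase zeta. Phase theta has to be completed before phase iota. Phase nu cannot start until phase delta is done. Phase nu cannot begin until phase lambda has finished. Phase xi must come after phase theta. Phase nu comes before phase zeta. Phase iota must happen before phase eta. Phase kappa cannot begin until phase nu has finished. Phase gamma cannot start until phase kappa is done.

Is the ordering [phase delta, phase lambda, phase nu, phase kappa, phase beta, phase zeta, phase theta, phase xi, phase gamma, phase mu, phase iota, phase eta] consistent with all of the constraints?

Yes

Every stated constraint is respected: phase kappa sits at position 4, ahead of phase gamma at position 9, and each of the other listed pairs likewise has the predecessor earlier in the sequence.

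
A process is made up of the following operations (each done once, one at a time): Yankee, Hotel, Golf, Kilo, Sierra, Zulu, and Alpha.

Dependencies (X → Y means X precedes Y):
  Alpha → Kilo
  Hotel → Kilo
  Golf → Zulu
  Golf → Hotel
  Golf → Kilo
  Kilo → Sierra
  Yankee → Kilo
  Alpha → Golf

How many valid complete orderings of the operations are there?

18

The operations with no prerequisites are Yankee, Alpha; any of them can be placed first.
Systematically extending each partial ordering one operation at a time and counting, there are 18 complete orderings.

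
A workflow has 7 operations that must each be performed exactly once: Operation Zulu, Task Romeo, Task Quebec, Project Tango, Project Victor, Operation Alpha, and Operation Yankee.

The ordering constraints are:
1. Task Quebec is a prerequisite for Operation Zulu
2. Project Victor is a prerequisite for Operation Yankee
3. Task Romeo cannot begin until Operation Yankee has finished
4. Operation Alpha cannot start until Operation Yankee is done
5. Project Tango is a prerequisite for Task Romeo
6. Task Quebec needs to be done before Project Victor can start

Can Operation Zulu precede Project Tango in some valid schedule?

Yes

No chain of constraints runs from Project Tango to Operation Zulu, so Project Tango is not required to come first.
So a valid ordering placing Operation Zulu earlier than Project Tango exists.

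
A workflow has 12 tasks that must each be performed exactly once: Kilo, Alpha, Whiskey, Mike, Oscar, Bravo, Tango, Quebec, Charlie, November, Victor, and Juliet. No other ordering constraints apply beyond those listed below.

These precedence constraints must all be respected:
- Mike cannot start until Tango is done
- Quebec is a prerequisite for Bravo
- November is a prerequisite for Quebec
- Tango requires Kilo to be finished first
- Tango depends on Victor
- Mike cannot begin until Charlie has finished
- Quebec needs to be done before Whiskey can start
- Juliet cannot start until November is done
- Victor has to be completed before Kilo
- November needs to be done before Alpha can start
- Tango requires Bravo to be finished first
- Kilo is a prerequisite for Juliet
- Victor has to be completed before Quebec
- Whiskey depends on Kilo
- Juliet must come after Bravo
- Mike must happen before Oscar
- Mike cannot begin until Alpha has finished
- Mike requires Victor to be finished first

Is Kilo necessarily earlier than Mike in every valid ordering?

There is a constraint chain Kilo → Tango → Mike.
So Kilo must precede Mike in any valid ordering.

Yes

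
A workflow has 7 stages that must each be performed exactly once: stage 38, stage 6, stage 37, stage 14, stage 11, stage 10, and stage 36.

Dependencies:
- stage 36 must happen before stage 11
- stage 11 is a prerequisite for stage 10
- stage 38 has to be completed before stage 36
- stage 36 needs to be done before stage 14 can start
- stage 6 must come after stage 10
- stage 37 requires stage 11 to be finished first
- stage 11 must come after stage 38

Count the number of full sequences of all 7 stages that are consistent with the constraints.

Only stage 38 has no prerequisites, so it must go first.
Systematically extending each partial ordering one stage at a time and counting, there are 15 complete orderings.

15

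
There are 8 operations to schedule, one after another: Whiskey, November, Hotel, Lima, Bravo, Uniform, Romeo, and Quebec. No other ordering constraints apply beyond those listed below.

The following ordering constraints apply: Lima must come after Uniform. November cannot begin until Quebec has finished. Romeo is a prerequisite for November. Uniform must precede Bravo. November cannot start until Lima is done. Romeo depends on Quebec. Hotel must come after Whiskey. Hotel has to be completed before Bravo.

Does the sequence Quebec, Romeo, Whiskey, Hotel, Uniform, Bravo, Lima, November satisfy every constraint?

Every stated constraint is respected: Quebec sits at position 1, ahead of November at position 8, and each of the other listed pairs likewise has the predecessor earlier in the sequence.

Yes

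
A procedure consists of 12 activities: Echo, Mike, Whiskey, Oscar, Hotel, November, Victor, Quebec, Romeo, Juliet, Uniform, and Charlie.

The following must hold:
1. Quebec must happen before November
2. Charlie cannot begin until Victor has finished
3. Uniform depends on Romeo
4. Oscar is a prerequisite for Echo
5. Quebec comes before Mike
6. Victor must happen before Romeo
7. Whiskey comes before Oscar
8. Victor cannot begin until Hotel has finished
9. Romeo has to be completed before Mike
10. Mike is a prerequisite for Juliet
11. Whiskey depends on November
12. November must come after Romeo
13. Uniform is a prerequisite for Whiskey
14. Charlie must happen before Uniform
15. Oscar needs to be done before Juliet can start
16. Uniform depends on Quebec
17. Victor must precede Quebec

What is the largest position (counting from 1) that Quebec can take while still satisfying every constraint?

5

Following every chain forward from Quebec, the activities that must come later are Echo, Mike, Whiskey, Oscar, November, Juliet, Uniform — 7 of them.
With 7 mandatory successors out of 12 activities total, the latest slot for Quebec is 12−7 = 5, and it's reachable by doing all non-successors before Quebec.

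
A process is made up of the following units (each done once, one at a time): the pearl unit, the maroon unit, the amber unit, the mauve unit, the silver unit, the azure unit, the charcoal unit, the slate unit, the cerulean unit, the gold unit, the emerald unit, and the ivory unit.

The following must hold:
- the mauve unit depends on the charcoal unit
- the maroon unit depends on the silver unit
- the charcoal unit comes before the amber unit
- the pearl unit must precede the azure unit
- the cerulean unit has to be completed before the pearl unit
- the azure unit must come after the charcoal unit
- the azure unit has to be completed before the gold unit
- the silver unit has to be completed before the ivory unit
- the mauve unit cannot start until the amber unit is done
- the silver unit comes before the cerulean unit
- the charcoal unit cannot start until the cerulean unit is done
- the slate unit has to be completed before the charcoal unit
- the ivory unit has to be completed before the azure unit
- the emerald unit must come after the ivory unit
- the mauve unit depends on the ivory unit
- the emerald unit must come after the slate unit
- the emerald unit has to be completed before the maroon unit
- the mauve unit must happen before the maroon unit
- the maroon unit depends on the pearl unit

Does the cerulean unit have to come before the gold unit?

Yes

There is a constraint chain the cerulean unit → the pearl unit → the azure unit → the gold unit.
So the cerulean unit must precede the gold unit in any valid ordering.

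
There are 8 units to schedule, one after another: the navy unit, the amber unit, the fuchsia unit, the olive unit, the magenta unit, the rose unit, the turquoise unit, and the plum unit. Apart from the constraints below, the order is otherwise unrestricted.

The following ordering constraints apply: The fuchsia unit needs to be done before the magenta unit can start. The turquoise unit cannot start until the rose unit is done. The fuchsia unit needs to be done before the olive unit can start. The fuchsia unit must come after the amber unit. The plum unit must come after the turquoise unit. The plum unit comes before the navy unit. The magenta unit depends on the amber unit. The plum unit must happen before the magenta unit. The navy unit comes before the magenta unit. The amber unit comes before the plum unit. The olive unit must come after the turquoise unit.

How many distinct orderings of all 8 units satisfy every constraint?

39

2 units have no prerequisites (the amber unit, the rose unit), so any of them could come first.
Enumerating by repeatedly choosing an available unit (one whose prerequisites are all placed) gives 39 distinct complete orderings.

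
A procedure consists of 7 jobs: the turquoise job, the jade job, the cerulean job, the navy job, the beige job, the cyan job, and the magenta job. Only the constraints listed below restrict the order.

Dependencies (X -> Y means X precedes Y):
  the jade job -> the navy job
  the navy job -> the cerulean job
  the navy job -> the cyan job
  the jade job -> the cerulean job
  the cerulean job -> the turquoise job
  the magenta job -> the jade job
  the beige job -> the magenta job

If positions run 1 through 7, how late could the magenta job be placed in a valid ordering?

Following every chain forward from the magenta job, the jobs that must come later are the turquoise job, the jade job, the cerulean job, the navy job, the cyan job — 5 of them.
So at least 5 jobs follow the magenta job, putting the magenta job no later than position 2. That position is achievable by scheduling everything else first.

2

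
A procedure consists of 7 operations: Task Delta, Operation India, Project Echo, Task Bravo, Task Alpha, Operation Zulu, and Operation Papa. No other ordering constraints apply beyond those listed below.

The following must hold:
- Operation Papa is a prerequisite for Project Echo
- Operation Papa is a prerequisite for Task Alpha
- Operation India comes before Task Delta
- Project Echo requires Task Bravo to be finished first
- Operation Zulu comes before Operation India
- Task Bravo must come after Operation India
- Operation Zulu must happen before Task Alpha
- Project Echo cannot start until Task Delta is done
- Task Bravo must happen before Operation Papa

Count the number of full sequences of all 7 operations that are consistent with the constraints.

Operation Zulu is the only operation with nothing required before it, so every ordering starts there.
Enumerating by repeatedly choosing an available operation (one whose prerequisites are all placed) gives 7 distinct complete orderings.

7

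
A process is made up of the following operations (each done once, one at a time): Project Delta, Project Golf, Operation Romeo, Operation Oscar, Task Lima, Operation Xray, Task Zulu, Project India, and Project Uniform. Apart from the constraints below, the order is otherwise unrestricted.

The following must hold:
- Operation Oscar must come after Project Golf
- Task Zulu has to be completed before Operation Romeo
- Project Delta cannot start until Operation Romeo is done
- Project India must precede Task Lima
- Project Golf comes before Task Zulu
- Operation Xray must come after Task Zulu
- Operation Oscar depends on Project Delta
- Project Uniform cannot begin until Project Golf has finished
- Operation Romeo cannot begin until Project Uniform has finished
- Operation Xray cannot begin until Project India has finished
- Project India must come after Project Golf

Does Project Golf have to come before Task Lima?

Chaining the stated constraints: Project Golf → Project India → Task Lima.
Hence Project Golf necessarily comes before Task Lima.

Yes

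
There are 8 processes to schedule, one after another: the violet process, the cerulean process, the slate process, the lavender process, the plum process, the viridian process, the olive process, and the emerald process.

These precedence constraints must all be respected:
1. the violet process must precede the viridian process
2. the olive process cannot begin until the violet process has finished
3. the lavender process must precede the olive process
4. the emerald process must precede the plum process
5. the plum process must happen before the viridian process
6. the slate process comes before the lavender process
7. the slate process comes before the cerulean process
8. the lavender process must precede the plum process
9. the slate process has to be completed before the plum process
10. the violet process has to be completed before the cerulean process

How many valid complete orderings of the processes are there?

The processes with no prerequisites are the violet process, the slate process, the emerald process; any of them can be placed first.
Systematically extending each partial ordering one process at a time and counting, there are 218 complete orderings.

218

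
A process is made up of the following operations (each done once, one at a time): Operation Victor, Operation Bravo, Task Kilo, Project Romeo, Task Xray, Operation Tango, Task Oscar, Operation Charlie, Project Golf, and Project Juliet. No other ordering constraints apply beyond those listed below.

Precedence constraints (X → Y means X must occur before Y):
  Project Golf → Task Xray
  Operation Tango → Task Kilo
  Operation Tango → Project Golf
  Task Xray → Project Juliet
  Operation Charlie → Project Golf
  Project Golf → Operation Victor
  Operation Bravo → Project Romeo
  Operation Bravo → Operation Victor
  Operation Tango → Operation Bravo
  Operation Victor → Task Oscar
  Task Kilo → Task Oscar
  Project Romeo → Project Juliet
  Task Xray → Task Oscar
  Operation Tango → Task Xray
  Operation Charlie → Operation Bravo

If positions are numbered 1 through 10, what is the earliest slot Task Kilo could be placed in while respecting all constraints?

Working backwards through the constraints from Task Kilo, its only required predecessor is Operation Tango.
With 1 mandatory predecessor, the earliest Task Kilo can sit is position 1+1 = 2, and placing just that one first achieves it.

2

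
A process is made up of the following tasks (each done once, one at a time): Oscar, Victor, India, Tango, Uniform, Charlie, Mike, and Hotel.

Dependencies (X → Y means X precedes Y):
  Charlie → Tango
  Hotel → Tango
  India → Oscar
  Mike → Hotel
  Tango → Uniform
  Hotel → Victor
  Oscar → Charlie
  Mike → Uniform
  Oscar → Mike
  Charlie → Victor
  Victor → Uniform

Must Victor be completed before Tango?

No

Victor and Tango are not related by any chain of constraints.
So Victor can come before Tango or after — it is not forced.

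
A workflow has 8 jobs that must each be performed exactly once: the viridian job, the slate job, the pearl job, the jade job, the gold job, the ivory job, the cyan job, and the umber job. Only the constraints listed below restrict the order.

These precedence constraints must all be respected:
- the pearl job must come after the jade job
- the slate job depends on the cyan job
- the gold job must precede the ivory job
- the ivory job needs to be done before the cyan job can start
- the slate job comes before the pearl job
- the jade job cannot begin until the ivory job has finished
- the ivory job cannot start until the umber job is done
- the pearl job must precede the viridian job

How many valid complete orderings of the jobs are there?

The jobs with no prerequisites are the gold job, the umber job; any of them can be placed first.
Enumerating by repeatedly choosing an available job (one whose prerequisites are all placed) gives 6 distinct complete orderings.

6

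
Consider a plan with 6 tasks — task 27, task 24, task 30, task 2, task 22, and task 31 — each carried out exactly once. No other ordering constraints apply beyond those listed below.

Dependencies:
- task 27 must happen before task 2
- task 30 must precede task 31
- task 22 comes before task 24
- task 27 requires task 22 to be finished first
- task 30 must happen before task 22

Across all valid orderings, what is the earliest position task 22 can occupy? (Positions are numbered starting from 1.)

The only task forced before task 22 (directly or transitively) is task 30.
With 1 mandatory predecessor, the earliest task 22 can sit is position 1+1 = 2, and placing just that one first achieves it.

2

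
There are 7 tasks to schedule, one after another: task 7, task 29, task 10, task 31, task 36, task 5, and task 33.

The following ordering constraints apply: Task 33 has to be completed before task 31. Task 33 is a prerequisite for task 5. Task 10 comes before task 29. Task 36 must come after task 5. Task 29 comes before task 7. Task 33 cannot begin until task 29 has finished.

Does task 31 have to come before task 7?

Task 31 and task 7 are not related by any chain of constraints.
So task 31 can come before task 7 or after — it is not forced.

No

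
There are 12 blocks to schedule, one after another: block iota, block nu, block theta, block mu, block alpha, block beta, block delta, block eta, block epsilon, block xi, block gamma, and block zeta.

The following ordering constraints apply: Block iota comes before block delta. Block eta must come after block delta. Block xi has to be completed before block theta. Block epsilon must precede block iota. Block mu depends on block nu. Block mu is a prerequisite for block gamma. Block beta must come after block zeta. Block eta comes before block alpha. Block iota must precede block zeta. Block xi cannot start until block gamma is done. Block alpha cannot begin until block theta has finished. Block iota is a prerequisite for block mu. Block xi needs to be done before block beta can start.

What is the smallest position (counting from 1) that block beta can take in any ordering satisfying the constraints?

8

Every block that must precede block beta has to come before it. Tracing all chains that end at block beta, those blocks are: block iota, block nu, block mu, block epsilon, block xi, block gamma, block zeta — 7 in total.
With 7 mandatory predecessors, the earliest block beta can sit is position 7+1 = 8, and placing just those 7 first achieves it.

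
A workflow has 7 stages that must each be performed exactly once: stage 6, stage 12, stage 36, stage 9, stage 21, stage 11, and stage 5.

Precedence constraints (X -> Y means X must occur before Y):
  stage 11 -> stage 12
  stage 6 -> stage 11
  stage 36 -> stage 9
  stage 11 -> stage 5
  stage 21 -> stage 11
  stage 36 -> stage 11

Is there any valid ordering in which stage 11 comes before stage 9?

No chain of constraints runs from stage 9 to stage 11, so stage 9 is not required to come first.
That means at least one valid schedule has stage 11 before stage 9.

Yes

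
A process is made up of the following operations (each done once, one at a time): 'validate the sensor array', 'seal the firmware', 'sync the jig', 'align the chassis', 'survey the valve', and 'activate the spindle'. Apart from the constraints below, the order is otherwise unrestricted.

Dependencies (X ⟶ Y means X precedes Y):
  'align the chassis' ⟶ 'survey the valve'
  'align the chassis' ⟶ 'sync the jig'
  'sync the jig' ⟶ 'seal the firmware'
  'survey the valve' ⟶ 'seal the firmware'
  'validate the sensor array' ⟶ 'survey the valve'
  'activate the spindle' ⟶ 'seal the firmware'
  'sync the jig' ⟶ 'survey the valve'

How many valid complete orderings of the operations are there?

15

3 operations have no prerequisites ('validate the sensor array', 'align the chassis', 'activate the spindle'), so any of them could come first.
Enumerating by repeatedly choosing an available operation (one whose prerequisites are all placed) gives 15 distinct complete orderings.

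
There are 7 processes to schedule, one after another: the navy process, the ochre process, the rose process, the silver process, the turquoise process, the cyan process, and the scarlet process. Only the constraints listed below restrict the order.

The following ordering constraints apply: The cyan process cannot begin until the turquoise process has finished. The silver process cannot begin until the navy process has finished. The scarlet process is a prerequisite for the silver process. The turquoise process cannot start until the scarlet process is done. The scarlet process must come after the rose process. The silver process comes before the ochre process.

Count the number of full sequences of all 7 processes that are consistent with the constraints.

22

The processes with no prerequisites are the navy process, the rose process; any of them can be placed first.
Counting all ways to extend the partial order to a total order gives 22.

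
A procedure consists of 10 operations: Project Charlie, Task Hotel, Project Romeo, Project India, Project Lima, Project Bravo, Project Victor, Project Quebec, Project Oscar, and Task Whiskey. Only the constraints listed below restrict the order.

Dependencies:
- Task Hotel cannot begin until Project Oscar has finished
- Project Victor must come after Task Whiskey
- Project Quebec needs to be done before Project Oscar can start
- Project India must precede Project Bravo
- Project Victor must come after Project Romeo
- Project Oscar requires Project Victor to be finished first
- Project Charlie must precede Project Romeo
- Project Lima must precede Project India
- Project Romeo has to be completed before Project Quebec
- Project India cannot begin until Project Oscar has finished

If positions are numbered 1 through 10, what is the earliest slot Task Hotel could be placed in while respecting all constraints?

The operations that are forced before Task Hotel, directly or transitively, are Project Charlie, Project Romeo, Project Victor, Project Quebec, Project Oscar, Task Whiskey. That's 6 operations.
So at minimum 6 operations come before Task Hotel, putting Task Hotel no earlier than position 7. That position is achievable by scheduling exactly those predecessors first.

7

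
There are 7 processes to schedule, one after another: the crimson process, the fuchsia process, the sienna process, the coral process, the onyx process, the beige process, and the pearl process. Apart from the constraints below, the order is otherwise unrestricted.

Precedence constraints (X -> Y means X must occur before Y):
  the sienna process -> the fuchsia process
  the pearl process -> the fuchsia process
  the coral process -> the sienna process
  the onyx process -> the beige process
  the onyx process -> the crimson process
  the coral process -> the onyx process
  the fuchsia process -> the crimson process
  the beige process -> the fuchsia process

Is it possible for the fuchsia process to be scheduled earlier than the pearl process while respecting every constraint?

No

There is a dependency chain the pearl process → the fuchsia process, so the fuchsia process always comes after the pearl process.
So no valid ordering can have the fuchsia process before the pearl process.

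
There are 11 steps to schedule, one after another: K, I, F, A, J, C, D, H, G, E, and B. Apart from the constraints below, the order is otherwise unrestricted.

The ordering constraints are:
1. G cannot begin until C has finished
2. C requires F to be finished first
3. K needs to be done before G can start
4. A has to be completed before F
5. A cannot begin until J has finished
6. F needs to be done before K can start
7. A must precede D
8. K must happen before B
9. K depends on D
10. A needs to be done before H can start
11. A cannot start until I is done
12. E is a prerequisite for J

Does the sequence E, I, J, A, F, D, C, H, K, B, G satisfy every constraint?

Yes

Every stated constraint is respected: F sits at position 5, ahead of K at position 9, and each of the other listed pairs likewise has the predecessor earlier in the sequence.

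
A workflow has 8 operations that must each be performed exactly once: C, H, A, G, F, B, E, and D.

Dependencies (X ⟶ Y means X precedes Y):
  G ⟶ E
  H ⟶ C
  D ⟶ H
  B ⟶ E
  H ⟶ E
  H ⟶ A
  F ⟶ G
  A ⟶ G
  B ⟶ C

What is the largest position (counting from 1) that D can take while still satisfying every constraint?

3

Following every chain forward from D, the operations that must come later are C, H, A, G, E — 5 of them.
With 5 mandatory successors out of 8 operations total, the latest slot for D is 8−5 = 3, and it's reachable by doing all non-successors before D.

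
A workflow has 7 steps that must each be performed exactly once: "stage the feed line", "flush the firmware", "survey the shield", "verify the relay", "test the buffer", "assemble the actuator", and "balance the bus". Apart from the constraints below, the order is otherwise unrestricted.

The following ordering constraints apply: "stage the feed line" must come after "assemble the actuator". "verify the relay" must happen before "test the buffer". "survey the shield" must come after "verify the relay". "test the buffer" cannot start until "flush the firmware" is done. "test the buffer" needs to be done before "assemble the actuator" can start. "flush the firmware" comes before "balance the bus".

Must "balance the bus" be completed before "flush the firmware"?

No

There is a chain "flush the firmware" → "balance the bus", which puts "flush the firmware" before "balance the bus".
So "balance the bus" never precedes "flush the firmware".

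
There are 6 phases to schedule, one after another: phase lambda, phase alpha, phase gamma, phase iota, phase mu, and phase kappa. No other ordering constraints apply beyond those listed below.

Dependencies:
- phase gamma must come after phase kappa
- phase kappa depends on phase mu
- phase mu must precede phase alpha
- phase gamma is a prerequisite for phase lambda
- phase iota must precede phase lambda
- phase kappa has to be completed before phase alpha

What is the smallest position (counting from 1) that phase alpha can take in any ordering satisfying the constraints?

Every phase that must precede phase alpha has to come before it. Tracing all chains that end at phase alpha, those phases are: phase mu, phase kappa — 2 in total.
With 2 mandatory predecessors, the earliest phase alpha can sit is position 2+1 = 3, and placing just those 2 first achieves it.

3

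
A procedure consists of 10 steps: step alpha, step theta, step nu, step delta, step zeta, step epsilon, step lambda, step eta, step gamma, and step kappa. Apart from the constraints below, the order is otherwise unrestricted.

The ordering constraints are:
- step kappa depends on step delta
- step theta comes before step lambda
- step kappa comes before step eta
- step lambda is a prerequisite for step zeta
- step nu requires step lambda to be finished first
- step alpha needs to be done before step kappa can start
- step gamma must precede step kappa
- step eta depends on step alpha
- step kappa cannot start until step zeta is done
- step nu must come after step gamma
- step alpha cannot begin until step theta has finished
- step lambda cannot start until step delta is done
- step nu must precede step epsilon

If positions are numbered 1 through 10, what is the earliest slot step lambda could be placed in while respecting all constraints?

3

Working backwards through the constraints from step lambda, its full set of required predecessors is step theta, step delta — 2 of them.
With 2 mandatory predecessors, the earliest step lambda can sit is position 2+1 = 3, and placing just those 2 first achieves it.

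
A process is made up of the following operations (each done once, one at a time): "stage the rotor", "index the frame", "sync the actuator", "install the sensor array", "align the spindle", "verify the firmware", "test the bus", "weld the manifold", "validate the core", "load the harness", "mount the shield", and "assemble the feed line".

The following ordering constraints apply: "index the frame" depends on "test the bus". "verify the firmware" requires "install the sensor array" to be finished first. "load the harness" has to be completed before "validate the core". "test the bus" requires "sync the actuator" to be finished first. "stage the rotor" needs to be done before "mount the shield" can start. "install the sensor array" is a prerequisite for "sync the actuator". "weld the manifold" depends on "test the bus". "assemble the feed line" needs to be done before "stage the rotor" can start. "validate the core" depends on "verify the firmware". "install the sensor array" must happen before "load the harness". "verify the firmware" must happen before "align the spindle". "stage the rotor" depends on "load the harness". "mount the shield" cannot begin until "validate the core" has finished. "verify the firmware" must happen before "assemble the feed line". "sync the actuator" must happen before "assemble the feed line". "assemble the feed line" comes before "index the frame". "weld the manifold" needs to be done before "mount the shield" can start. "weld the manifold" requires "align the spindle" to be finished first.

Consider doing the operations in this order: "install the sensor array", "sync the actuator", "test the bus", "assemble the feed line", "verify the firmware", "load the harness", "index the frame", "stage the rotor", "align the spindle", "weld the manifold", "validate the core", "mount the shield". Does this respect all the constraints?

No

Here "verify the firmware" comes after "assemble the feed line".
But one of the constraints requires "verify the firmware" before "assemble the feed line", so this ordering violates it.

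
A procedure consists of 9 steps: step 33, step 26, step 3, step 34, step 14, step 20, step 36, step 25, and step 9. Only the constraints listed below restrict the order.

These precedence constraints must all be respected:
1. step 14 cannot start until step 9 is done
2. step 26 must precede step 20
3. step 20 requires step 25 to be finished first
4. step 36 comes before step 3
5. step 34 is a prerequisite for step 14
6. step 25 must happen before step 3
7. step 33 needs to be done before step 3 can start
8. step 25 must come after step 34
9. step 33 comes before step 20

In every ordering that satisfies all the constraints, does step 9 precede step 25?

Step 9 and step 25 are not related by any chain of constraints.
A valid ordering placing step 25 before step 9 exists, so the answer is no.

No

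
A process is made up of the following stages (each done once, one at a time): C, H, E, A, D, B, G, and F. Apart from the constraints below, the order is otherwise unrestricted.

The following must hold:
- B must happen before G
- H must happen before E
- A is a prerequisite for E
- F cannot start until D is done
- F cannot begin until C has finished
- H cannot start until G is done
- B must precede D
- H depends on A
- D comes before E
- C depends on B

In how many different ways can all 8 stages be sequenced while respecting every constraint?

2 stages have no prerequisites (A, B), so any of them could come first.
Enumerating by repeatedly choosing an available stage (one whose prerequisites are all placed) gives 163 distinct complete orderings.

163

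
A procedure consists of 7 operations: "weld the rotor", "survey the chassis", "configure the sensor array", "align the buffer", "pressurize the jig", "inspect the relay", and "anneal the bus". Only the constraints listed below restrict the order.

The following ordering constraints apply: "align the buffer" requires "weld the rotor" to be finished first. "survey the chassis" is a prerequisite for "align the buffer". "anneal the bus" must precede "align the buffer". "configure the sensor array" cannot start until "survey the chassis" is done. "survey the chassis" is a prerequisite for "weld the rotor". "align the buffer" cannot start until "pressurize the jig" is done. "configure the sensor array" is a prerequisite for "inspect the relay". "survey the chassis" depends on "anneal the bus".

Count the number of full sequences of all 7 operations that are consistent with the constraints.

The operations with no prerequisites are "pressurize the jig", "anneal the bus"; any of them can be placed first.
Systematically extending each partial ordering one operation at a time and counting, there are 32 complete orderings.

32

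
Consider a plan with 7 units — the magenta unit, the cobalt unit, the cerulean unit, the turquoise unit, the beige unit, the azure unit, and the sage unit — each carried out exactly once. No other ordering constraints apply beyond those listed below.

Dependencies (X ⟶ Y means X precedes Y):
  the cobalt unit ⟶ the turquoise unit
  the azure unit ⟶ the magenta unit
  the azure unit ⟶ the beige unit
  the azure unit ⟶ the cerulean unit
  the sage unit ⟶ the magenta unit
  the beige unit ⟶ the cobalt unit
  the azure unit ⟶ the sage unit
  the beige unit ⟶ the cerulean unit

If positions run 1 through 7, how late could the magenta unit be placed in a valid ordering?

The magenta unit has no required successors, so nothing stops it from going last (position 7).

7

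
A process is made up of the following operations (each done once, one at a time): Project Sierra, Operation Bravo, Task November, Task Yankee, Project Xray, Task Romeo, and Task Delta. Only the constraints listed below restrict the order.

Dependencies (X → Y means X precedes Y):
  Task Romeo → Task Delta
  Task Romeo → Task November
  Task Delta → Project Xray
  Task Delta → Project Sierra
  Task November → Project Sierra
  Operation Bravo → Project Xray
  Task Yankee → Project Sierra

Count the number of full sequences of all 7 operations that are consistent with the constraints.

114

3 operations have no prerequisites (Operation Bravo, Task Yankee, Task Romeo), so any of them could come first.
Enumerating by repeatedly choosing an available operation (one whose prerequisites are all placed) gives 114 distinct complete orderings.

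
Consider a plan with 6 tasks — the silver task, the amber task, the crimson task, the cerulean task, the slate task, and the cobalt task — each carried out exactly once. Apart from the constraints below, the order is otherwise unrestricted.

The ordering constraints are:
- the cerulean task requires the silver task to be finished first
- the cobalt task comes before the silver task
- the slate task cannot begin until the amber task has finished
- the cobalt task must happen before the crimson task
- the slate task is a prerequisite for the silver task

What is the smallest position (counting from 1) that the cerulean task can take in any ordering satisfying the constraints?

Every task that must precede the cerulean task has to come before it. Tracing all chains that end at the cerulean task, those tasks are: the silver task, the amber task, the slate task, the cobalt task — 4 in total.
With 4 mandatory predecessors, the earliest the cerulean task can sit is position 4+1 = 5, and placing just those 4 first achieves it.

5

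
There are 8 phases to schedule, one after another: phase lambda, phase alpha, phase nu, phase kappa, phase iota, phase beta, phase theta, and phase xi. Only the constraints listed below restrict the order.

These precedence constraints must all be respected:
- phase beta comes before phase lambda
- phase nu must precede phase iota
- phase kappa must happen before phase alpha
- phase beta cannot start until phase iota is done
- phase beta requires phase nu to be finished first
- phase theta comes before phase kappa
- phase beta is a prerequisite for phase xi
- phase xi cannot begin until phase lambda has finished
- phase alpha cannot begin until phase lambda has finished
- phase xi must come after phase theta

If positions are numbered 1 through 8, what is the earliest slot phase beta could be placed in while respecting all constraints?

3

Every phase that must precede phase beta has to come before it. Tracing all chains that end at phase beta, those phases are: phase nu, phase iota — 2 in total.
So at minimum 2 phases come before phase beta, putting phase beta no earlier than position 3. That position is achievable by scheduling exactly those predecessors first.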